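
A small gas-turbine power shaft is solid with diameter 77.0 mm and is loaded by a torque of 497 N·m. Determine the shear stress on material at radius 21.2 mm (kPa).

3050 kPa

J = πd⁴/32 = π(0.0770)⁴/32 = 3.451×10^-6 m⁴.
Shear stress varies linearly with radius: τ = T·r/J = 497.0 × 0.0212 / 3.451×10^-6 = 3.053×10^6 Pa.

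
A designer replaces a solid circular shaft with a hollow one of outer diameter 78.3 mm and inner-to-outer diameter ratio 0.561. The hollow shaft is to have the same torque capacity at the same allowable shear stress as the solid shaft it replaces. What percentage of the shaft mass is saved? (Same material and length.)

26.5 %

Equal τ_max and T ⇒ the solid shaft needs d_s³ = d_o³(1−k⁴), so d_s = 78.3·(1−0.561⁴)^(1/3) = 75.62 mm.
Area ratio A_h/A_s = d_o²(1−k²)/d_s² = (1−k²)/(1−k⁴)^(2/3) = 0.7346.
Mass saving = 1 − 0.7346 = 26.5 %.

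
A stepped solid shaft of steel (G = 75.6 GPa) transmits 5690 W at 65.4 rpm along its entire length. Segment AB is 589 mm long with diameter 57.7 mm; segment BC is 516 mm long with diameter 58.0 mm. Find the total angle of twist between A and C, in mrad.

11.1 mrad

ω = 2π·65.4/60 = 6.849 rad/s, so T = P/ω = 5690 / 6.849 = 830.8 N·m.
J_AB = π(0.0577)⁴/32 = 1.09×10^-6 m⁴; J_BC = π(0.0580)⁴/32 = 1.11×10^-6 m⁴.
θ = (T/G)·Σ L_i/J_i = (830.8/75.6×10⁹)·(0.589/1.09×10^-6 + 0.516/1.11×10^-6) = 0.01105 rad.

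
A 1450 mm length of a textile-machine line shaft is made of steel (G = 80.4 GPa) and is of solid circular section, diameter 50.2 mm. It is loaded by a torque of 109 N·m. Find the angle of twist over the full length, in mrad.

J = πd⁴/32 = π(0.0502)⁴/32 = 6.235×10^-7 m⁴.
θ = T·L/(G·J) = 109.0 × 1.45 / (80.4×10⁹ × 6.235×10^-7) = 3.153×10^-3 rad.

3.15 mrad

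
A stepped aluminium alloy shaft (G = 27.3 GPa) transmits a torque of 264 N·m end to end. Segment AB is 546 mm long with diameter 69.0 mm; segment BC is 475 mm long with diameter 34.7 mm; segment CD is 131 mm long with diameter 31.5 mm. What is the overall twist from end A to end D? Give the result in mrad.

J_AB = π(0.0690)⁴/32 = 2.23×10^-6 m⁴; J_BC = π(0.0347)⁴/32 = 1.42×10^-7 m⁴; J_CD = π(0.0315)⁴/32 = 9.67×10^-8 m⁴.
θ = (T/G)·Σ L_i/J_i = (264.0/27.3×10⁹)·(0.546/2.23×10^-6 + 0.475/1.42×10^-7 + 0.131/9.67×10^-8) = 0.04775 rad.

47.8 mrad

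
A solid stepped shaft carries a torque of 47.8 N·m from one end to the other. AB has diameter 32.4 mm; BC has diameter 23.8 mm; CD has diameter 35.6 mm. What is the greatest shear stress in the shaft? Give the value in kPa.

18100 kPa

Under the same torque, τ_max = 16T/(πd³) is largest where d is smallest — segment BC (d = 23.8 mm).
τ_max = 16·47.80/(π·(0.0238)³) = 1.806×10^7 Pa.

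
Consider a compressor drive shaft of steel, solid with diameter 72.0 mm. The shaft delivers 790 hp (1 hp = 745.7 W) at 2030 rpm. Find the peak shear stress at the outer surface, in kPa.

ω = 2π·2030/60 = 212.6 rad/s, so T = P/ω = 790×745.7 / 212.6 = 2771 N·m.
J = πd⁴/32 = π(0.0720)⁴/32 = 2.638×10^-6 m⁴.
τ_max = T·r/J = 2771 × 0.0360 / 2.638×10^-6 = 3.781×10^7 Pa.

37800 kPa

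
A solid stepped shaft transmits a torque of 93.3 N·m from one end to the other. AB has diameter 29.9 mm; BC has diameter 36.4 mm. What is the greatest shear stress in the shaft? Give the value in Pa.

1.78e7 Pa

Under the same torque, τ_max = 16T/(πd³) is largest where d is smallest — segment AB (d = 29.9 mm).
τ_max = 16·93.30/(π·(0.0299)³) = 1.778×10^7 Pa.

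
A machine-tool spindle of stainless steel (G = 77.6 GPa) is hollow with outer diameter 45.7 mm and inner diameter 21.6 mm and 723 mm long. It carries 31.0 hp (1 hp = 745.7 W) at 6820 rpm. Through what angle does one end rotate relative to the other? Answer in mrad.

0.741 mrad

ω = 2π·6820/60 = 714.2 rad/s, so T = P/ω = 31.0×745.7 / 714.2 = 32.37 N·m.
J = π(d_o⁴ − d_i⁴)/32 = π(0.0457⁴ − 0.0216⁴)/32 = 4.068×10^-7 m⁴.
θ = T·L/(G·J) = 32.37 × 0.723 / (77.6×10⁹ × 4.068×10^-7) = 7.412×10^-4 rad.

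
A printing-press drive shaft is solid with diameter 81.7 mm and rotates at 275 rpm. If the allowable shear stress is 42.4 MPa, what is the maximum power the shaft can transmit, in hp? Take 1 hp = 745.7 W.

175 hp

J = πd⁴/32 = π(0.0817)⁴/32 = 4.374×10^-6 m⁴.
T_max = τ_allow·J/r = 4.24×10^7 × 4.374×10^-6 / 0.0409 = 4540 N·m.
ω = 2π·275/60 = 28.80 rad/s, so P_max = T_max·ω = 1.307×10^5 W.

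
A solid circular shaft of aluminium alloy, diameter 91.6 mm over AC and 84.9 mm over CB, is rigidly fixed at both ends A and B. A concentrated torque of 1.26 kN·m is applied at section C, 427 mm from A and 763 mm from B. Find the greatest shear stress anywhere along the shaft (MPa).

5.91 MPa

Compatibility: T_A·a/J_AC = T_B·b/J_CB with T_A + T_B = T₀.
J_AC = 6.91×10^-6 m⁴, J_CB = 5.10×10^-6 m⁴, so T_A = T₀·(J_AC/a)/((J_AC/a)+(J_CB/b)) = 891.7 N·m, T_B = 368.3 N·m.
τ in each portion: τ_AC = 5.91×10^6 Pa, τ_CB = 3.06×10^6 Pa; maximum is in AC.
τ_max = T_AC·r/J = 891.7·0.0458/6.91×10^-6 = 5.909×10^6 Pa.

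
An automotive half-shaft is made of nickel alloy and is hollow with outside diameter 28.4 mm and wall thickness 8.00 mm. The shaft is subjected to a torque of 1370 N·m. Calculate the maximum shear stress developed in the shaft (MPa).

J = π(d_o⁴ − d_i⁴)/32 = π(0.0284⁴ − 0.0124⁴)/32 = 6.155×10^-8 m⁴.
τ_max = T·r/J = 1370 × 0.0142 / 6.155×10^-8 = 3.161×10^8 Pa.

316 MPa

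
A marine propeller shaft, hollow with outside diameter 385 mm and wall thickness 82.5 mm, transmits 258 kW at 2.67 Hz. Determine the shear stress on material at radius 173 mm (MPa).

ω = 2π·2.67 = 16.78 rad/s, so T = P/ω = 258×10³ / 16.78 = 15380 N·m.
J = π(d_o⁴ − d_i⁴)/32 = π(0.385⁴ − 0.220⁴)/32 = 1.927×10^-3 m⁴.
Shear stress varies linearly with radius: τ = T·r/J = 15380 × 0.173 / 1.927×10^-3 = 1.381×10^6 Pa.

1.38 MPa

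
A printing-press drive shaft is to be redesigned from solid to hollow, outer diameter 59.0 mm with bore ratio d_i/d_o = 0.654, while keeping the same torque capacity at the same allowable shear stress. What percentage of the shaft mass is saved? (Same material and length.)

Equal τ_max and T ⇒ the solid shaft needs d_s³ = d_o³(1−k⁴), so d_s = 59.0·(1−0.654⁴)^(1/3) = 55.16 mm.
Area ratio A_h/A_s = d_o²(1−k²)/d_s² = (1−k²)/(1−k⁴)^(2/3) = 0.6548.
Mass saving = 1 − 0.6548 = 34.5 %.

34.5 %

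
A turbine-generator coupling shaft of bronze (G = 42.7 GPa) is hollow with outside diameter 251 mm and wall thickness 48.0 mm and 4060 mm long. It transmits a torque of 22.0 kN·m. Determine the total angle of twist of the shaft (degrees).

J = π(d_o⁴ − d_i⁴)/32 = π(0.251⁴ − 0.155⁴)/32 = 3.330×10^-4 m⁴.
θ = T·L/(G·J) = 22000 × 4.06 / (42.7×10⁹ × 3.330×10^-4) = 6.282×10^-3 rad.

0.360°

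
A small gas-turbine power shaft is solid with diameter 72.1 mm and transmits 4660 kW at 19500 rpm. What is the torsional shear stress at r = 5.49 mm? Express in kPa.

4720 kPa

ω = 2π·19500/60 = 2042 rad/s, so T = P/ω = 4660×10³ / 2042 = 2282 N·m.
J = πd⁴/32 = π(0.0721)⁴/32 = 2.653×10^-6 m⁴.
Shear stress varies linearly with radius: τ = T·r/J = 2282 × 0.00549 / 2.653×10^-6 = 4.722×10^6 Pa.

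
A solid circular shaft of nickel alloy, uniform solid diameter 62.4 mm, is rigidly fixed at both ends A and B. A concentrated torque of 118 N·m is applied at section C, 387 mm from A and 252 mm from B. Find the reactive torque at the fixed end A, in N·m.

With uniform GJ and both ends fixed, compatibility θ_AC = θ_CB gives T_A·a = T_B·b, together with T_A + T_B = T₀.
T_A = T₀·b/(a+b) = 118.0·252/639.0 = 46.54 N·m; T_B = 71.46 N·m.

46.5 N·m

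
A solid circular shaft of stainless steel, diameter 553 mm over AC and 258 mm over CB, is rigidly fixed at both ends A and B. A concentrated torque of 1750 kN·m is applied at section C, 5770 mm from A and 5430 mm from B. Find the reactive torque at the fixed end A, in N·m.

1.67e6 N·m

Compatibility: T_A·a/J_AC = T_B·b/J_CB with T_A + T_B = T₀.
J_AC = 9.18×10^-3 m⁴, J_CB = 4.35×10^-4 m⁴, so T_A = T₀·(J_AC/a)/((J_AC/a)+(J_CB/b)) = 1.666e6 N·m, T_B = 83880 N·m.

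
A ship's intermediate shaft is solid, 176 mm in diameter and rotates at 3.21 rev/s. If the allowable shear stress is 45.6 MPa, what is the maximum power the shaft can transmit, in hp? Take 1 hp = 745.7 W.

J = πd⁴/32 = π(0.176)⁴/32 = 9.420×10^-5 m⁴.
T_max = τ_allow·J/r = 4.56×10^7 × 9.420×10^-5 / 0.0880 = 48810 N·m.
ω = 2π·3.21 = 20.17 rad/s, so P_max = T_max·ω = 9.845×10^5 W.

1320 hp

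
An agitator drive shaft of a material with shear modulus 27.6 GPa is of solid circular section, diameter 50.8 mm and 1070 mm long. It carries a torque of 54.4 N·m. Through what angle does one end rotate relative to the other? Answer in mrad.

3.23 mrad

J = πd⁴/32 = π(0.0508)⁴/32 = 6.538×10^-7 m⁴.
θ = T·L/(G·J) = 54.40 × 1.07 / (27.6×10⁹ × 6.538×10^-7) = 3.226×10^-3 rad.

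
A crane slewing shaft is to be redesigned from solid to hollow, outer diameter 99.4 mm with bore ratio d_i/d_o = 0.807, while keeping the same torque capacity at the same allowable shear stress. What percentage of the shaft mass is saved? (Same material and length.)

Equal τ_max and T ⇒ the solid shaft needs d_s³ = d_o³(1−k⁴), so d_s = 99.4·(1−0.807⁴)^(1/3) = 82.70 mm.
Area ratio A_h/A_s = d_o²(1−k²)/d_s² = (1−k²)/(1−k⁴)^(2/3) = 0.5038.
Mass saving = 1 − 0.5038 = 49.6 %.

49.6 %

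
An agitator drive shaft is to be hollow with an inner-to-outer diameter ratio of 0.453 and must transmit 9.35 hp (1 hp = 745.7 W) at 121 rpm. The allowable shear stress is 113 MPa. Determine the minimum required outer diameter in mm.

29.6 mm

ω = 2π·121/60 = 12.67 rad/s, so T = P/ω = 9.35×745.7 / 12.67 = 550.3 N·m.
For a hollow shaft with d_i/d_o = 0.453: τ_max = 16T/(π d_o³ (1−k⁴)), so d_o = [16T/(π τ_allow (1−k⁴))]^(1/3) = [16·550.3/(π·1.13×10^8·0.9579)]^(1/3) = 0.02958 m.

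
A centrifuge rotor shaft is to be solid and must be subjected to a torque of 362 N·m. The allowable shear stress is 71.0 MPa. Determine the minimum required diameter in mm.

29.6 mm

For a solid shaft τ_max = 16T/(πd³), so d = (16T/(π τ_allow))^(1/3) = (16·362.0/(π·7.10×10^7))^(1/3) = 0.02961 m.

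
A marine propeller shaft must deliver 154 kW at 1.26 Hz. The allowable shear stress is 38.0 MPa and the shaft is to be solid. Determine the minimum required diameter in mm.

138 mm

ω = 2π·1.26 = 7.917 rad/s, so T = P/ω = 154×10³ / 7.917 = 19450 N·m.
For a solid shaft τ_max = 16T/(πd³), so d = (16T/(π τ_allow))^(1/3) = (16·19450/(π·3.80×10^7))^(1/3) = 0.1376 m.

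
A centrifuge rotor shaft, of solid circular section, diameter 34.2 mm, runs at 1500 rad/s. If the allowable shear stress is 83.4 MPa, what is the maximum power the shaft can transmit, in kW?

J = πd⁴/32 = π(0.0342)⁴/32 = 1.343×10^-7 m⁴.
T_max = τ_allow·J/r = 8.34×10^7 × 1.343×10^-7 / 0.0171 = 655.0 N·m.
ω = 1500 rad/s, so P_max = T_max·ω = 9.826×10^5 W.

983 kW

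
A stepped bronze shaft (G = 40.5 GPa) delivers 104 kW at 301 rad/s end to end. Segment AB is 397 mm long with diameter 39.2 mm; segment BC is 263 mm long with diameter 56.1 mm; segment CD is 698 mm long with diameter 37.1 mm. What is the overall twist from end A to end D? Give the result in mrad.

48.9 mrad

ω = 301 rad/s, so T = P/ω = 104×10³ / 301.0 = 345.5 N·m.
J_AB = π(0.0392)⁴/32 = 2.32×10^-7 m⁴; J_BC = π(0.0561)⁴/32 = 9.72×10^-7 m⁴; J_CD = π(0.0371)⁴/32 = 1.86×10^-7 m⁴.
θ = (T/G)·Σ L_i/J_i = (345.5/40.5×10⁹)·(0.397/2.32×10^-7 + 0.263/9.72×10^-7 + 0.698/1.86×10^-7) = 0.04893 rad.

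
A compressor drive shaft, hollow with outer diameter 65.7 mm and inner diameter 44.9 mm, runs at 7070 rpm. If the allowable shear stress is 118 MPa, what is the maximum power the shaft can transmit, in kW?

3800 kW

J = π(d_o⁴ − d_i⁴)/32 = π(0.0657⁴ − 0.0449⁴)/32 = 1.430×10^-6 m⁴.
T_max = τ_allow·J/r = 1.18×10^8 × 1.430×10^-6 / 0.0329 = 5137 N·m.
ω = 2π·7070/60 = 740.4 rad/s, so P_max = T_max·ω = 3.804×10^6 W.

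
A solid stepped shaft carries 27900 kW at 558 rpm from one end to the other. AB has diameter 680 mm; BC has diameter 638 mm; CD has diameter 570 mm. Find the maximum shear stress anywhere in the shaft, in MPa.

ω = 2π·558/60 = 58.43 rad/s, so T = P/ω = 27900×10³ / 58.43 = 477500 N·m.
Under the same torque, τ_max = 16T/(πd³) is largest where d is smallest — segment CD (d = 570 mm).
τ_max = 16·477500/(π·(0.570)³) = 1.313×10^7 Pa.

13.1 MPa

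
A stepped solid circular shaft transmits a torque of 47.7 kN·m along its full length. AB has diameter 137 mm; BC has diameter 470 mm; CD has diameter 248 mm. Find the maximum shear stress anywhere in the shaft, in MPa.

94.5 MPa

Under the same torque, τ_max = 16T/(πd³) is largest where d is smallest — segment AB (d = 137 mm).
τ_max = 16·47700/(π·(0.137)³) = 9.448×10^7 Pa.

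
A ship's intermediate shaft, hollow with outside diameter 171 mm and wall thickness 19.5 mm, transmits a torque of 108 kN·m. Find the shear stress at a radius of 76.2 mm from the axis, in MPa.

152 MPa

J = π(d_o⁴ − d_i⁴)/32 = π(0.171⁴ − 0.132⁴)/32 = 5.414×10^-5 m⁴.
Shear stress varies linearly with radius: τ = T·r/J = 108000 × 0.0762 / 5.414×10^-5 = 1.520×10^8 Pa.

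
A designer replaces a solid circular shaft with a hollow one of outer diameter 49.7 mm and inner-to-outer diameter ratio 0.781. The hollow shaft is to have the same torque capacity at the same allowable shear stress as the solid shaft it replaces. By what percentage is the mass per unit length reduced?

Equal τ_max and T ⇒ the solid shaft needs d_s³ = d_o³(1−k⁴), so d_s = 49.7·(1−0.781⁴)^(1/3) = 42.56 mm.
Area ratio A_h/A_s = d_o²(1−k²)/d_s² = (1−k²)/(1−k⁴)^(2/3) = 0.5319.
Mass saving = 1 − 0.5319 = 46.8 %.

46.8 %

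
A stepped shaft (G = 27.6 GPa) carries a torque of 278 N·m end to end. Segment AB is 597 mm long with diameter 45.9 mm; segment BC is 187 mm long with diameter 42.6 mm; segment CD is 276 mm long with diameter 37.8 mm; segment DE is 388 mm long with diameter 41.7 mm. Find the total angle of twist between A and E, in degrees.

J_AB = π(0.0459)⁴/32 = 4.36×10^-7 m⁴; J_BC = π(0.0426)⁴/32 = 3.23×10^-7 m⁴; J_CD = π(0.0378)⁴/32 = 2.00×10^-7 m⁴; J_DE = π(0.0417)⁴/32 = 2.97×10^-7 m⁴.
θ = (T/G)·Σ L_i/J_i = (278.0/27.6×10⁹)·(0.597/4.36×10^-7 + 0.187/3.23×10^-7 + 0.276/2.00×10^-7 + 0.388/2.97×10^-7) = 0.04666 rad.

2.67°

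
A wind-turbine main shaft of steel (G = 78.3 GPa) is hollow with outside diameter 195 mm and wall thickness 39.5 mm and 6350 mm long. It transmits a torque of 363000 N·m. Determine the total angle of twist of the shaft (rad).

J = π(d_o⁴ − d_i⁴)/32 = π(0.195⁴ − 0.116⁴)/32 = 1.242×10^-4 m⁴.
θ = T·L/(G·J) = 363000 × 6.35 / (78.3×10⁹ × 1.242×10^-4) = 0.2371 rad.

0.237 rad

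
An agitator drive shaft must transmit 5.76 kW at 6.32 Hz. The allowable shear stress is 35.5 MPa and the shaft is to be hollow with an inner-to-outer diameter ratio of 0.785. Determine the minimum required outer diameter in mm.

ω = 2π·6.32 = 39.71 rad/s, so T = P/ω = 5.76×10³ / 39.71 = 145.1 N·m.
For a hollow shaft with d_i/d_o = 0.785: τ_max = 16T/(π d_o³ (1−k⁴)), so d_o = [16T/(π τ_allow (1−k⁴))]^(1/3) = [16·145.1/(π·3.55×10^7·0.6203)]^(1/3) = 0.03225 m.

32.3 mm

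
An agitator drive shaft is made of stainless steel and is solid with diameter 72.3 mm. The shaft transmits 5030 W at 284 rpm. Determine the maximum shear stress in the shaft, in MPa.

2.28 MPa

ω = 2π·284/60 = 29.74 rad/s, so T = P/ω = 5030 / 29.74 = 169.1 N·m.
J = πd⁴/32 = π(0.0723)⁴/32 = 2.683×10^-6 m⁴.
τ_max = T·r/J = 169.1 × 0.0362 / 2.683×10^-6 = 2.279×10^6 Pa.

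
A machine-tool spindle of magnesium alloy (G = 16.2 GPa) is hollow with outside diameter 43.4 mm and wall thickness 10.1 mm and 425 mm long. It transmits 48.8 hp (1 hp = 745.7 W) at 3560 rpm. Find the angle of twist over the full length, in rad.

ω = 2π·3560/60 = 372.8 rad/s, so T = P/ω = 48.8×745.7 / 372.8 = 97.61 N·m.
J = π(d_o⁴ − d_i⁴)/32 = π(0.0434⁴ − 0.0232⁴)/32 = 3.199×10^-7 m⁴.
θ = T·L/(G·J) = 97.61 × 0.425 / (16.2×10⁹ × 3.199×10^-7) = 8.006×10^-3 rad.

0.00801 rad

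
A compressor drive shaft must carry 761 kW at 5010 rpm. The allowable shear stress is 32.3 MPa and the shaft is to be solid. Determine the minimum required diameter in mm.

61.2 mm

ω = 2π·5010/60 = 524.6 rad/s, so T = P/ω = 761×10³ / 524.6 = 1451 N·m.
For a solid shaft τ_max = 16T/(πd³), so d = (16T/(π τ_allow))^(1/3) = (16·1451/(π·3.23×10^7))^(1/3) = 0.06115 m.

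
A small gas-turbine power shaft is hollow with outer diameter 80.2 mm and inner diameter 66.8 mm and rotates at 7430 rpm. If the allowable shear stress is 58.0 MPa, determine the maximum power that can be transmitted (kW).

2370 kW

J = π(d_o⁴ − d_i⁴)/32 = π(0.0802⁴ − 0.0668⁴)/32 = 2.107×10^-6 m⁴.
T_max = τ_allow·J/r = 5.80×10^7 × 2.107×10^-6 / 0.0401 = 3047 N·m.
ω = 2π·7430/60 = 778.1 rad/s, so P_max = T_max·ω = 2.371×10^6 W.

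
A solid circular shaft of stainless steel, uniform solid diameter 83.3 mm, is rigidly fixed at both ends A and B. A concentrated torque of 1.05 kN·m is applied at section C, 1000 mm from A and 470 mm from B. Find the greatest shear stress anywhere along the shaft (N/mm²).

With uniform GJ and both ends fixed, compatibility θ_AC = θ_CB gives T_A·a = T_B·b, together with T_A + T_B = T₀.
T_A = T₀·b/(a+b) = 1050·470/1470 = 335.7 N·m; T_B = 714.3 N·m.
τ in each portion: τ_AC = 2.96×10^6 Pa, τ_CB = 6.29×10^6 Pa; maximum is in CB.
τ_max = T_CB·r/J = 714.3·0.0416/4.73×10^-6 = 6.294×10^6 Pa.

6.29 N/mm²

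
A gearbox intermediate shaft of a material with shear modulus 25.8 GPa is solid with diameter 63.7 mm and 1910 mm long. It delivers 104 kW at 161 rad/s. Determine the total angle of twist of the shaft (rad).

0.0296 rad

ω = 161 rad/s, so T = P/ω = 104×10³ / 161.0 = 646.0 N·m.
J = πd⁴/32 = π(0.0637)⁴/32 = 1.616×10^-6 m⁴.
θ = T·L/(G·J) = 646.0 × 1.91 / (25.8×10⁹ × 1.616×10^-6) = 0.02958 rad.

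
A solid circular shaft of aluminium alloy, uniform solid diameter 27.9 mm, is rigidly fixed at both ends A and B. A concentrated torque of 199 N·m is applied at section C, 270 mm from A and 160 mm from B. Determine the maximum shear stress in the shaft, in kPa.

With uniform GJ and both ends fixed, compatibility θ_AC = θ_CB gives T_A·a = T_B·b, together with T_A + T_B = T₀.
T_A = T₀·b/(a+b) = 199.0·160/430.0 = 74.05 N·m; T_B = 125.0 N·m.
τ in each portion: τ_AC = 1.74×10^7 Pa, τ_CB = 2.93×10^7 Pa; maximum is in CB.
τ_max = T_CB·r/J = 125.0·0.0139/5.95×10^-8 = 2.930×10^7 Pa.

29300 kPa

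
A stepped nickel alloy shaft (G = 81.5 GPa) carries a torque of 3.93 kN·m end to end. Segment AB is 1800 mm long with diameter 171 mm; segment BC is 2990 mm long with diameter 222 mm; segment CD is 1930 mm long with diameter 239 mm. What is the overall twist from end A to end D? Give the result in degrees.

J_AB = π(0.171)⁴/32 = 8.39×10^-5 m⁴; J_BC = π(0.222)⁴/32 = 2.38×10^-4 m⁴; J_CD = π(0.239)⁴/32 = 3.20×10^-4 m⁴.
θ = (T/G)·Σ L_i/J_i = (3930/81.5×10⁹)·(1.80/8.39×10^-5 + 2.99/2.38×10^-4 + 1.93/3.20×10^-4) = 1.929×10^-3 rad.

0.111°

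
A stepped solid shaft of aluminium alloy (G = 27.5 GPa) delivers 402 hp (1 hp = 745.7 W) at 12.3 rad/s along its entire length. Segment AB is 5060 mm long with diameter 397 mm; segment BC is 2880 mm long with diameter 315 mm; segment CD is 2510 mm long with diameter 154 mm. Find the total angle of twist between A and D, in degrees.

2.56°

ω = 12.3 rad/s, so T = P/ω = 402×745.7 / 12.30 = 24370 N·m.
J_AB = π(0.397)⁴/32 = 2.44×10^-3 m⁴; J_BC = π(0.315)⁴/32 = 9.67×10^-4 m⁴; J_CD = π(0.154)⁴/32 = 5.52×10^-5 m⁴.
θ = (T/G)·Σ L_i/J_i = (24370/27.5×10⁹)·(5.06/2.44×10^-3 + 2.88/9.67×10^-4 + 2.51/5.52×10^-5) = 0.04476 rad.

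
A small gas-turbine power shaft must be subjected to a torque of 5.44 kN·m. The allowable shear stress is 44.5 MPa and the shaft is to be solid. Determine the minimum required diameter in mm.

85.4 mm

For a solid shaft τ_max = 16T/(πd³), so d = (16T/(π τ_allow))^(1/3) = (16·5440/(π·4.45×10^7))^(1/3) = 0.08539 m.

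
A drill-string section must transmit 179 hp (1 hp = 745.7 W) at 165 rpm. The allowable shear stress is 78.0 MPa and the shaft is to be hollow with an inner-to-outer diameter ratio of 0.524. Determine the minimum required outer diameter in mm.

ω = 2π·165/60 = 17.28 rad/s, so T = P/ω = 179×745.7 / 17.28 = 7725 N·m.
For a hollow shaft with d_i/d_o = 0.524: τ_max = 16T/(π d_o³ (1−k⁴)), so d_o = [16T/(π τ_allow (1−k⁴))]^(1/3) = [16·7725/(π·7.80×10^7·0.9246)]^(1/3) = 0.08171 m.

81.7 mm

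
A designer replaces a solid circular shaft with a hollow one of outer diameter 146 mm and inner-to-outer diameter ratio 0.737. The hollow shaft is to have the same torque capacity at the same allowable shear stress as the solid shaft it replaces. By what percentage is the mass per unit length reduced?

Equal τ_max and T ⇒ the solid shaft needs d_s³ = d_o³(1−k⁴), so d_s = 146·(1−0.737⁴)^(1/3) = 129.9 mm.
Area ratio A_h/A_s = d_o²(1−k²)/d_s² = (1−k²)/(1−k⁴)^(2/3) = 0.5767.
Mass saving = 1 − 0.5767 = 42.3 %.

42.3 %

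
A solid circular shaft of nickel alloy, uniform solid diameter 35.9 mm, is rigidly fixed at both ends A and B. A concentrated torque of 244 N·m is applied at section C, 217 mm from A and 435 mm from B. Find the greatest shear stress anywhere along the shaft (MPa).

With uniform GJ and both ends fixed, compatibility θ_AC = θ_CB gives T_A·a = T_B·b, together with T_A + T_B = T₀.
T_A = T₀·b/(a+b) = 244.0·435/652.0 = 162.8 N·m; T_B = 81.21 N·m.
τ in each portion: τ_AC = 1.79×10^7 Pa, τ_CB = 8.94×10^6 Pa; maximum is in AC.
τ_max = T_AC·r/J = 162.8·0.0180/1.63×10^-7 = 1.792×10^7 Pa.

17.9 MPa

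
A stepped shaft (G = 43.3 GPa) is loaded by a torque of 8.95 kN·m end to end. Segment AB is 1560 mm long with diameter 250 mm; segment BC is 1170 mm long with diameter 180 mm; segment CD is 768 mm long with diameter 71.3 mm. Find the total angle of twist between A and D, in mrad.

J_AB = π(0.250)⁴/32 = 3.83×10^-4 m⁴; J_BC = π(0.180)⁴/32 = 1.03×10^-4 m⁴; J_CD = π(0.0713)⁴/32 = 2.54×10^-6 m⁴.
θ = (T/G)·Σ L_i/J_i = (8950/43.3×10⁹)·(1.56/3.83×10^-4 + 1.17/1.03×10^-4 + 0.768/2.54×10^-6) = 0.06575 rad.

65.8 mrad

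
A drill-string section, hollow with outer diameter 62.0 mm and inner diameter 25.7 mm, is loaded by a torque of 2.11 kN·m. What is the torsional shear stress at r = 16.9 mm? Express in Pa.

J = π(d_o⁴ − d_i⁴)/32 = π(0.0620⁴ − 0.0257⁴)/32 = 1.408×10^-6 m⁴.
Shear stress varies linearly with radius: τ = T·r/J = 2110 × 0.0169 / 1.408×10^-6 = 2.533×10^7 Pa.

2.53e7 Pa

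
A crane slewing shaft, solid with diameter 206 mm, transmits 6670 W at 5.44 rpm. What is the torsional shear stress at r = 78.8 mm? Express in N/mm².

5.22 N/mm²

ω = 2π·5.44/60 = 0.5697 rad/s, so T = P/ω = 6670 / 0.5697 = 11710 N·m.
J = πd⁴/32 = π(0.206)⁴/32 = 1.768×10^-4 m⁴.
Shear stress varies linearly with radius: τ = T·r/J = 11710 × 0.0788 / 1.768×10^-4 = 5.219×10^6 Pa.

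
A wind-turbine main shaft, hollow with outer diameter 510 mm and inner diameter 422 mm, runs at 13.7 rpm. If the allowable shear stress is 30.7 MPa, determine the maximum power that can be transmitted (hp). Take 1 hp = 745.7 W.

817 hp

J = π(d_o⁴ − d_i⁴)/32 = π(0.510⁴ − 0.422⁴)/32 = 3.528×10^-3 m⁴.
T_max = τ_allow·J/r = 3.07×10^7 × 3.528×10^-3 / 0.255 = 424800 N·m.
ω = 2π·13.7/60 = 1.435 rad/s, so P_max = T_max·ω = 6.094×10^5 W.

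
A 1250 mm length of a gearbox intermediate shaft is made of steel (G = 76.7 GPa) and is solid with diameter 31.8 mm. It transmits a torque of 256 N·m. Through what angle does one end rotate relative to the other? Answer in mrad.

41.6 mrad

J = πd⁴/32 = π(0.0318)⁴/32 = 1.004×10^-7 m⁴.
θ = T·L/(G·J) = 256.0 × 1.25 / (76.7×10⁹ × 1.004×10^-7) = 0.04156 rad.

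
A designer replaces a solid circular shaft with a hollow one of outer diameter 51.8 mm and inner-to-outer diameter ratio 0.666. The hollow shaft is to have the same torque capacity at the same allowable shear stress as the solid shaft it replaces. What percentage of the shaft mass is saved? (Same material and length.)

35.6 %

Equal τ_max and T ⇒ the solid shaft needs d_s³ = d_o³(1−k⁴), so d_s = 51.8·(1−0.666⁴)^(1/3) = 48.15 mm.
Area ratio A_h/A_s = d_o²(1−k²)/d_s² = (1−k²)/(1−k⁴)^(2/3) = 0.6439.
Mass saving = 1 − 0.6439 = 35.6 %.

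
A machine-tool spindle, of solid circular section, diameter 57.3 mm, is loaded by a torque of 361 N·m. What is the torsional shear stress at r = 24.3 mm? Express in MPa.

8.29 MPa

J = πd⁴/32 = π(0.0573)⁴/32 = 1.058×10^-6 m⁴.
Shear stress varies linearly with radius: τ = T·r/J = 361.0 × 0.0243 / 1.058×10^-6 = 8.289×10^6 Pa.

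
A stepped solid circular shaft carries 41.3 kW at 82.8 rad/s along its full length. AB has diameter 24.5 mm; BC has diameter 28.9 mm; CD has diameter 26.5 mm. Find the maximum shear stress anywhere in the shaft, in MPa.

ω = 82.8 rad/s, so T = P/ω = 41.3×10³ / 82.80 = 498.8 N·m.
Under the same torque, τ_max = 16T/(πd³) is largest where d is smallest — segment AB (d = 24.5 mm).
τ_max = 16·498.8/(π·(0.0245)³) = 1.727×10^8 Pa.

173 MPa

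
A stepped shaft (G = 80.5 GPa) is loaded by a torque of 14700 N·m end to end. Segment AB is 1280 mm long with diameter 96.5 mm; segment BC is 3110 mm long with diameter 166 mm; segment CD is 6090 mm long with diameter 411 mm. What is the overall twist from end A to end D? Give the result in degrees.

2.03°

J_AB = π(0.0965)⁴/32 = 8.51×10^-6 m⁴; J_BC = π(0.166)⁴/32 = 7.45×10^-5 m⁴; J_CD = π(0.411)⁴/32 = 2.80×10^-3 m⁴.
θ = (T/G)·Σ L_i/J_i = (14700/80.5×10⁹)·(1.28/8.51×10^-6 + 3.11/7.45×10^-5 + 6.09/2.80×10^-3) = 0.03547 rad.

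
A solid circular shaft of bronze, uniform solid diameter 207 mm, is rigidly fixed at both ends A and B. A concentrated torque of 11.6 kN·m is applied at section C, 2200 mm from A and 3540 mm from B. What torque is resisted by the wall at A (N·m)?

7150 N·m

With uniform GJ and both ends fixed, compatibility θ_AC = θ_CB gives T_A·a = T_B·b, together with T_A + T_B = T₀.
T_A = T₀·b/(a+b) = 11600·3540/5740 = 7154 N·m; T_B = 4446 N·m.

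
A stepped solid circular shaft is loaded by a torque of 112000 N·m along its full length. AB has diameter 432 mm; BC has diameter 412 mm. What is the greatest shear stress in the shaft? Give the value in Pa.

Under the same torque, τ_max = 16T/(πd³) is largest where d is smallest — segment BC (d = 412 mm).
τ_max = 16·112000/(π·(0.412)³) = 8.156×10^6 Pa.

8.16e6 Pa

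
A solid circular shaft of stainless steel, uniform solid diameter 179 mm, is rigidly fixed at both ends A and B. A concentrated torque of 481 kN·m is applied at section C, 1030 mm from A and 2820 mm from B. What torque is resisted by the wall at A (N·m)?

With uniform GJ and both ends fixed, compatibility θ_AC = θ_CB gives T_A·a = T_B·b, together with T_A + T_B = T₀.
T_A = T₀·b/(a+b) = 481000·2820/3850 = 352300 N·m; T_B = 128700 N·m.

352000 N·m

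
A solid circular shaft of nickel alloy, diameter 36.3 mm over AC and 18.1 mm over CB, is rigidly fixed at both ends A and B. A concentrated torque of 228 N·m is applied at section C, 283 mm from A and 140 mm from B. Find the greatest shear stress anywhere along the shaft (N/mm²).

Compatibility: T_A·a/J_AC = T_B·b/J_CB with T_A + T_B = T₀.
J_AC = 1.70×10^-7 m⁴, J_CB = 1.05×10^-8 m⁴, so T_A = T₀·(J_AC/a)/((J_AC/a)+(J_CB/b)) = 202.7 N·m, T_B = 25.32 N·m.
τ in each portion: τ_AC = 2.16×10^7 Pa, τ_CB = 2.18×10^7 Pa; maximum is in CB.
τ_max = T_CB·r/J = 25.32·0.00905/1.05×10^-8 = 2.175×10^7 Pa.

21.8 N/mm²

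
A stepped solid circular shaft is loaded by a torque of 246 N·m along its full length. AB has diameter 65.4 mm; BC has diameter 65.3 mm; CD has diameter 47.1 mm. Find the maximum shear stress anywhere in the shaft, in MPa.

Under the same torque, τ_max = 16T/(πd³) is largest where d is smallest — segment CD (d = 47.1 mm).
τ_max = 16·246.0/(π·(0.0471)³) = 1.199×10^7 Pa.

12.0 MPa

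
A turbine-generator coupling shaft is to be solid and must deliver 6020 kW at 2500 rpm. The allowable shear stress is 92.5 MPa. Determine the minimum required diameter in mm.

108 mm

ω = 2π·2500/60 = 261.8 rad/s, so T = P/ω = 6020×10³ / 261.8 = 22990 N·m.
For a solid shaft τ_max = 16T/(πd³), so d = (16T/(π τ_allow))^(1/3) = (16·22990/(π·9.25×10^7))^(1/3) = 0.1082 m.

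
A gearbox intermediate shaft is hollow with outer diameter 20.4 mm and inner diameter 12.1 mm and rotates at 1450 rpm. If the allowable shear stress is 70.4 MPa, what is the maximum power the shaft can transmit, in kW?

15.6 kW

J = π(d_o⁴ − d_i⁴)/32 = π(0.0204⁴ − 0.0121⁴)/32 = 1.490×10^-8 m⁴.
T_max = τ_allow·J/r = 7.04×10^7 × 1.490×10^-8 / 0.0102 = 102.8 N·m.
ω = 2π·1450/60 = 151.8 rad/s, so P_max = T_max·ω = 1.561×10^4 W.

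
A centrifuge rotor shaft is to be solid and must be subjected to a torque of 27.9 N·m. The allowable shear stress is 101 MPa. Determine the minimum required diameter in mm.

For a solid shaft τ_max = 16T/(πd³), so d = (16T/(π τ_allow))^(1/3) = (16·27.90/(π·1.01×10^8))^(1/3) = 0.01121 m.

11.2 mm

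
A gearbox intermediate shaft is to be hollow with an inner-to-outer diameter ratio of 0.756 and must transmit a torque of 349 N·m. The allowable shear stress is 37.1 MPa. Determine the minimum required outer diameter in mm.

41.4 mm

For a hollow shaft with d_i/d_o = 0.756: τ_max = 16T/(π d_o³ (1−k⁴)), so d_o = [16T/(π τ_allow (1−k⁴))]^(1/3) = [16·349.0/(π·3.71×10^7·0.6733)]^(1/3) = 0.04144 m.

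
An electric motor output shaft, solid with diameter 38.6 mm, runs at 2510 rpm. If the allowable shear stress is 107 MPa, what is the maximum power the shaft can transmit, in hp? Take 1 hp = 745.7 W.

426 hp

J = πd⁴/32 = π(0.0386)⁴/32 = 2.179×10^-7 m⁴.
T_max = τ_allow·J/r = 1.07×10^8 × 2.179×10^-7 / 0.0193 = 1208 N·m.
ω = 2π·2510/60 = 262.8 rad/s, so P_max = T_max·ω = 3.176×10^5 W.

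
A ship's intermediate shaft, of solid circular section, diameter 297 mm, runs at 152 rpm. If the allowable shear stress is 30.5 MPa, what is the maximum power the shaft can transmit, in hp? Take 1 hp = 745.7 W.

3350 hp

J = πd⁴/32 = π(0.297)⁴/32 = 7.639×10^-4 m⁴.
T_max = τ_allow·J/r = 3.05×10^7 × 7.639×10^-4 / 0.148 = 156900 N·m.
ω = 2π·152/60 = 15.92 rad/s, so P_max = T_max·ω = 2.497×10^6 W.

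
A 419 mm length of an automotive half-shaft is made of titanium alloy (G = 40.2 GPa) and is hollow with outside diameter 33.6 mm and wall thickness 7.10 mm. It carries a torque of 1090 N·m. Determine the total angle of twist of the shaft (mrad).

J = π(d_o⁴ − d_i⁴)/32 = π(0.0336⁴ − 0.0194⁴)/32 = 1.112×10^-7 m⁴.
θ = T·L/(G·J) = 1090 × 0.419 / (40.2×10⁹ × 1.112×10^-7) = 0.1021 rad.

102 mrad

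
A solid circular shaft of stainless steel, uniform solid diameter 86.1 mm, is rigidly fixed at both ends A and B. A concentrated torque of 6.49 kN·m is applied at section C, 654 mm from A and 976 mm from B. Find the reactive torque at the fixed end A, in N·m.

3890 N·m

With uniform GJ and both ends fixed, compatibility θ_AC = θ_CB gives T_A·a = T_B·b, together with T_A + T_B = T₀.
T_A = T₀·b/(a+b) = 6490·976/1630 = 3886 N·m; T_B = 2604 N·m.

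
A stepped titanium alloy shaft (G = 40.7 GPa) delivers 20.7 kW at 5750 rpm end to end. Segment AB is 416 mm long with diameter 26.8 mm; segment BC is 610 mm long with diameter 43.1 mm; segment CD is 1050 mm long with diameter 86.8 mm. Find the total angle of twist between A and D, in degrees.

ω = 2π·5750/60 = 602.1 rad/s, so T = P/ω = 20.7×10³ / 602.1 = 34.38 N·m.
J_AB = π(0.0268)⁴/32 = 5.06×10^-8 m⁴; J_BC = π(0.0431)⁴/32 = 3.39×10^-7 m⁴; J_CD = π(0.0868)⁴/32 = 5.57×10^-6 m⁴.
θ = (T/G)·Σ L_i/J_i = (34.38/40.7×10⁹)·(0.416/5.06×10^-8 + 0.610/3.39×10^-7 + 1.05/5.57×10^-6) = 8.618×10^-3 rad.

0.494°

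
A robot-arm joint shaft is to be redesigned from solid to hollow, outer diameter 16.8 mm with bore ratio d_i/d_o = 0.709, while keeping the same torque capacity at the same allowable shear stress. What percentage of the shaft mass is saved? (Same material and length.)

39.6 %

Equal τ_max and T ⇒ the solid shaft needs d_s³ = d_o³(1−k⁴), so d_s = 16.8·(1−0.709⁴)^(1/3) = 15.25 mm.
Area ratio A_h/A_s = d_o²(1−k²)/d_s² = (1−k²)/(1−k⁴)^(2/3) = 0.6039.
Mass saving = 1 − 0.6039 = 39.6 %.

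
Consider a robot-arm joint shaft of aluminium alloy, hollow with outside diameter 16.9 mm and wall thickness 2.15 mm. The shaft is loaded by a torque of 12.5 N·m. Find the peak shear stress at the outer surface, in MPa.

19.1 MPa

J = π(d_o⁴ − d_i⁴)/32 = π(0.0169⁴ − 0.0126⁴)/32 = 5.534×10^-9 m⁴.
τ_max = T·r/J = 12.50 × 0.00845 / 5.534×10^-9 = 1.909×10^7 Pa.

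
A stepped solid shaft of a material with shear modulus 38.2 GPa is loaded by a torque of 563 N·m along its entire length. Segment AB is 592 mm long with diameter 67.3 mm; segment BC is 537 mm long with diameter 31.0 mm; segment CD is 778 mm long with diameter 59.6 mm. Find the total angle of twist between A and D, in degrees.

J_AB = π(0.0673)⁴/32 = 2.01×10^-6 m⁴; J_BC = π(0.0310)⁴/32 = 9.07×10^-8 m⁴; J_CD = π(0.0596)⁴/32 = 1.24×10^-6 m⁴.
θ = (T/G)·Σ L_i/J_i = (563.0/38.2×10⁹)·(0.592/2.01×10^-6 + 0.537/9.07×10^-8 + 0.778/1.24×10^-6) = 0.1009 rad.

5.78°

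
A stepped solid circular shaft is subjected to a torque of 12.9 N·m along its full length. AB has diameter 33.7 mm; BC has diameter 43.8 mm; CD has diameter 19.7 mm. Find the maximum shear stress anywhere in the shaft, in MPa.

Under the same torque, τ_max = 16T/(πd³) is largest where d is smallest — segment CD (d = 19.7 mm).
τ_max = 16·12.90/(π·(0.0197)³) = 8.593×10^6 Pa.

8.59 MPa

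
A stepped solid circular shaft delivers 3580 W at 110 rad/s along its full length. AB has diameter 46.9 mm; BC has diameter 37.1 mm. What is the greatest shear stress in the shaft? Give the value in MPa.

ω = 110 rad/s, so T = P/ω = 3580 / 110.0 = 32.55 N·m.
Under the same torque, τ_max = 16T/(πd³) is largest where d is smallest — segment BC (d = 37.1 mm).
τ_max = 16·32.55/(π·(0.0371)³) = 3.246×10^6 Pa.

3.25 MPa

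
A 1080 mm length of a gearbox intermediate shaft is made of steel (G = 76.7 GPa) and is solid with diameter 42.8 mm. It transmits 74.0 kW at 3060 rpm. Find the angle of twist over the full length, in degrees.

ω = 2π·3060/60 = 320.4 rad/s, so T = P/ω = 74.0×10³ / 320.4 = 230.9 N·m.
J = πd⁴/32 = π(0.0428)⁴/32 = 3.294×10^-7 m⁴.
θ = T·L/(G·J) = 230.9 × 1.08 / (76.7×10⁹ × 3.294×10^-7) = 9.870×10^-3 rad.

0.566°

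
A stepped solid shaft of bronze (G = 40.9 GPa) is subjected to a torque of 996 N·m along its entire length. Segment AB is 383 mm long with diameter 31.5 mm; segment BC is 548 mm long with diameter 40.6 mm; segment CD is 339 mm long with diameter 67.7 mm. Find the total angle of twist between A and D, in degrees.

8.62°

J_AB = π(0.0315)⁴/32 = 9.67×10^-8 m⁴; J_BC = π(0.0406)⁴/32 = 2.67×10^-7 m⁴; J_CD = π(0.0677)⁴/32 = 2.06×10^-6 m⁴.
θ = (T/G)·Σ L_i/J_i = (996.0/40.9×10⁹)·(0.383/9.67×10^-8 + 0.548/2.67×10^-7 + 0.339/2.06×10^-6) = 0.1505 rad.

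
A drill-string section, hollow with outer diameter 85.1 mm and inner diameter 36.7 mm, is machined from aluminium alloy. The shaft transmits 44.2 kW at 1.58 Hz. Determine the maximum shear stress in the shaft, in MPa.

ω = 2π·1.58 = 9.927 rad/s, so T = P/ω = 44.2×10³ / 9.927 = 4452 N·m.
J = π(d_o⁴ − d_i⁴)/32 = π(0.0851⁴ − 0.0367⁴)/32 = 4.971×10^-6 m⁴.
τ_max = T·r/J = 4452 × 0.0425 / 4.971×10^-6 = 3.811×10^7 Pa.

38.1 MPa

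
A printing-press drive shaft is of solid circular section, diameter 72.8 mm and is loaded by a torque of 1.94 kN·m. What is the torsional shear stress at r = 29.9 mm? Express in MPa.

21.0 MPa

J = πd⁴/32 = π(0.0728)⁴/32 = 2.758×10^-6 m⁴.
Shear stress varies linearly with radius: τ = T·r/J = 1940 × 0.0299 / 2.758×10^-6 = 2.104×10^7 Pa.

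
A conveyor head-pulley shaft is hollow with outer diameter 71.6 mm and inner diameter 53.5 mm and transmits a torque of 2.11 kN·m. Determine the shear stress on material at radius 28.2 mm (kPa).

33500 kPa

J = π(d_o⁴ − d_i⁴)/32 = π(0.0716⁴ − 0.0535⁴)/32 = 1.776×10^-6 m⁴.
Shear stress varies linearly with radius: τ = T·r/J = 2110 × 0.0282 / 1.776×10^-6 = 3.351×10^7 Pa.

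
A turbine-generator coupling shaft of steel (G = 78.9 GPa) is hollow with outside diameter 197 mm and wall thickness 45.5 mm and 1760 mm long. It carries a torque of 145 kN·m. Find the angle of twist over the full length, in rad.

0.0239 rad

J = π(d_o⁴ − d_i⁴)/32 = π(0.197⁴ − 0.106⁴)/32 = 1.355×10^-4 m⁴.
θ = T·L/(G·J) = 145000 × 1.76 / (78.9×10⁹ × 1.355×10^-4) = 0.02388 rad.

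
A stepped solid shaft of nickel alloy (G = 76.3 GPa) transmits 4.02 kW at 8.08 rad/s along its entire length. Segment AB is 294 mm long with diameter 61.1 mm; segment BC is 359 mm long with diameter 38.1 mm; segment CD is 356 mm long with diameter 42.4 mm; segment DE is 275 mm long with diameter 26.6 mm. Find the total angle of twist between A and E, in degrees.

ω = 8.08 rad/s, so T = P/ω = 4.02×10³ / 8.080 = 497.5 N·m.
J_AB = π(0.0611)⁴/32 = 1.37×10^-6 m⁴; J_BC = π(0.0381)⁴/32 = 2.07×10^-7 m⁴; J_CD = π(0.0424)⁴/32 = 3.17×10^-7 m⁴; J_DE = π(0.0266)⁴/32 = 4.92×10^-8 m⁴.
θ = (T/G)·Σ L_i/J_i = (497.5/76.3×10⁹)·(0.294/1.37×10^-6 + 0.359/2.07×10^-7 + 0.356/3.17×10^-7 + 0.275/4.92×10^-8) = 0.05652 rad.

3.24°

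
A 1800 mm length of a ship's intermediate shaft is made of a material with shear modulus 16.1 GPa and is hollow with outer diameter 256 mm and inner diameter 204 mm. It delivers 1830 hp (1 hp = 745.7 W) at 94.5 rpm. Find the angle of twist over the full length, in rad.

ω = 2π·94.5/60 = 9.896 rad/s, so T = P/ω = 1830×745.7 / 9.896 = 137900 N·m.
J = π(d_o⁴ − d_i⁴)/32 = π(0.256⁴ − 0.204⁴)/32 = 2.516×10^-4 m⁴.
θ = T·L/(G·J) = 137900 × 1.80 / (16.1×10⁹ × 2.516×10^-4) = 0.06127 rad.

0.0613 rad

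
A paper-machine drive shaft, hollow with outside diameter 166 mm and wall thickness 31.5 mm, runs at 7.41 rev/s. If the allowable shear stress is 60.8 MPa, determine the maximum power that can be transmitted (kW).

2170 kW

J = π(d_o⁴ − d_i⁴)/32 = π(0.166⁴ − 0.103⁴)/32 = 6.350×10^-5 m⁴.
T_max = τ_allow·J/r = 6.08×10^7 × 6.350×10^-5 / 0.0830 = 46510 N·m.
ω = 2π·7.41 = 46.56 rad/s, so P_max = T_max·ω = 2.166×10^6 W.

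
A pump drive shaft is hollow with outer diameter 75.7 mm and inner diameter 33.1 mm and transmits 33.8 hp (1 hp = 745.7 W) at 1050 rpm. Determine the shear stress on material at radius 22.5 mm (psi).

ω = 2π·1050/60 = 110.0 rad/s, so T = P/ω = 33.8×745.7 / 110.0 = 229.2 N·m.
J = π(d_o⁴ − d_i⁴)/32 = π(0.0757⁴ − 0.0331⁴)/32 = 3.106×10^-6 m⁴.
Shear stress varies linearly with radius: τ = T·r/J = 229.2 × 0.0225 / 3.106×10^-6 = 1.660×10^6 Pa.

241 psi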